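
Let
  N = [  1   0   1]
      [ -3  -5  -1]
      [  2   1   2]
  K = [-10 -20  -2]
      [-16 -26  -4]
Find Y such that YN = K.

Y = [[2, 4, 0], [-6, 6, 4]]

Since N sits to the right of Y, Y = KN⁻¹.
det N = -2; the adjugate gives N⁻¹ = [[9/2, -1/2, -5/2], [-2, 0, 1], [-7/2, 1/2, 5/2]].
Y = KN⁻¹ = [[-10, -20, -2], [-16, -26, -4]] · [[9/2, -1/2, -5/2], [-2, 0, 1], [-7/2, 1/2, 5/2]] = [[2, 4, 0], [-6, 6, 4]].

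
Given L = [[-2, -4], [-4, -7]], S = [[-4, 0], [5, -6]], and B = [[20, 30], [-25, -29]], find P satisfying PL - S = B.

PL = B + S = [[16, 30], [-20, -35]].
Right-multiplying both sides by L⁻¹ gives P = (B + S)L⁻¹.
L has determinant -2; L⁻¹ = [[7/2, -2], [-2, 1]].
P = (B + S)L⁻¹ = [[-4, -2], [0, 5]].

P = [[-4, -2], [0, 5]]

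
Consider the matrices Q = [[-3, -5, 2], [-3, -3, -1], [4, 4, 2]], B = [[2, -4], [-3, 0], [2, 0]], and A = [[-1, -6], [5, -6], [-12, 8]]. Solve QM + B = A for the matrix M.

QM = A − B = [[-3, -2], [8, -6], [-14, 8]].
Q is on the left of M, so left-multiply by Q⁻¹: M = Q⁻¹(A − B).
Q has determinant -4; Q⁻¹ = [[1/2, -9/2, -11/4], [-1/2, 7/2, 9/4], [0, 2, 3/2]].
M = Q⁻¹(A − B) = [[1, 4], [-2, -2], [-5, 0]].

M = [[1, 4], [-2, -2], [-5, 0]]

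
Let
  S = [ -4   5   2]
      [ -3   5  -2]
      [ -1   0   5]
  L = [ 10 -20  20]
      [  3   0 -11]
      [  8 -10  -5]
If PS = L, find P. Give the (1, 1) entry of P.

Right-multiplying both sides by S⁻¹ gives P = LS⁻¹.
det S = -5; the adjugate gives S⁻¹ = [[-5, 5, 4], [-17/5, 18/5, 14/5], [-1, 1, 1]].
P = LS⁻¹ = [[10, -20, 20], [3, 0, -11], [8, -10, -5]] · [[-5, 5, 4], [-17/5, 18/5, 14/5], [-1, 1, 1]] = [[-2, -2, 4], [-4, 4, 1], [-1, -1, -1]].

-2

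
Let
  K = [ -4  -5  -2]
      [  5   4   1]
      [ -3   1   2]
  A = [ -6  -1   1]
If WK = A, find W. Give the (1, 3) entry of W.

-1

Right-multiplying both sides by K⁻¹ gives W = AK⁻¹.
K has determinant 3; K⁻¹ = [[7/3, 8/3, 1], [-13/3, -14/3, -2], [17/3, 19/3, 3]].
W = AK⁻¹ = [[-6, -1, 1]] · [[7/3, 8/3, 1], [-13/3, -14/3, -2], [17/3, 19/3, 3]] = [[-4, -5, -1]].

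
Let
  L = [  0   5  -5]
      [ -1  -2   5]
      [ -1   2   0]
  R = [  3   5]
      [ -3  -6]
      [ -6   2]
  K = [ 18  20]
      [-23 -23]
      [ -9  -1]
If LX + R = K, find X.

X = [[-1, 5], [-2, 1], [-5, -2]]

LX = K − R = [[15, 15], [-20, -17], [-3, -3]].
Left-multiplying both sides by L⁻¹ gives X = L⁻¹(K − R).
L has determinant -5; L⁻¹ = [[2, 2, -3], [1, 1, -1], [4/5, 1, -1]].
X = L⁻¹(K − R) = [[-1, 5], [-2, 1], [-5, -2]].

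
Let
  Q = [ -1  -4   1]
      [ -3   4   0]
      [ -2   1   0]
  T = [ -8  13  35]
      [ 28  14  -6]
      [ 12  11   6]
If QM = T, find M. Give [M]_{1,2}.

-6

Since Q multiplies M on the left, M = Q⁻¹T.
det Q = 5, so Q⁻¹ = [[0, 1/5, -4/5], [0, 2/5, -3/5], [1, 9/5, -16/5]].
M = Q⁻¹T = [[0, 1/5, -4/5], [0, 2/5, -3/5], [1, 9/5, -16/5]] · [[-8, 13, 35], [28, 14, -6], [12, 11, 6]] = [[-4, -6, -6], [4, -1, -6], [4, 3, 5]].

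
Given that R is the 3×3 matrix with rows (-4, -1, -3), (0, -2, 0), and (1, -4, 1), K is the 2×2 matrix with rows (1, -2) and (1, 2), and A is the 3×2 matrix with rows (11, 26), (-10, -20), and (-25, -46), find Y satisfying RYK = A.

Y = [[4, -5], [0, 5], [-5, 1]]

Left-multiply by R⁻¹ and right-multiply by K⁻¹: Y = R⁻¹AK⁻¹.
R has determinant 2; R⁻¹ = [[-1, 13/2, -3], [0, -1/2, 0], [1, -17/2, 4]].
det K = 4; the adjugate gives K⁻¹ = [[1/2, 1/2], [-1/4, 1/4]].
R⁻¹A = [[-1, -18], [5, 10], [-4, 12]].
Y = (R⁻¹A)K⁻¹ = [[4, -5], [0, 5], [-5, 1]].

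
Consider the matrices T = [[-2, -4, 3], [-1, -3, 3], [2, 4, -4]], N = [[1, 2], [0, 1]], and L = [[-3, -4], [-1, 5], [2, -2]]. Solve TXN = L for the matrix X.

Left-multiply by T⁻¹ and right-multiply by N⁻¹: X = T⁻¹LN⁻¹.
det T = -2; the adjugate gives T⁻¹ = [[0, 2, 3/2], [-1, -1, -3/2], [-1, 0, -1]].
det N = 1; the adjugate gives N⁻¹ = [[1, -2], [0, 1]].
T⁻¹L = [[1, 7], [1, 2], [1, 6]].
X = (T⁻¹L)N⁻¹ = [[1, 5], [1, 0], [1, 4]].

X = [[1, 5], [1, 0], [1, 4]]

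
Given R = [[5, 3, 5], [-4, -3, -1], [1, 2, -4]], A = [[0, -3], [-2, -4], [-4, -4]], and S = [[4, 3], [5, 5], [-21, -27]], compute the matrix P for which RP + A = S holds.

RP = S − A = [[4, 6], [7, 9], [-17, -23]].
Since R multiplies P on the left, P = R⁻¹(S − A).
R has determinant -6; R⁻¹ = [[-7/3, -11/3, -2], [17/6, 25/6, 5/2], [5/6, 7/6, 1/2]].
P = R⁻¹(S − A) = [[-1, -1], [-2, -3], [3, 4]].

P = [[-1, -1], [-2, -3], [3, 4]]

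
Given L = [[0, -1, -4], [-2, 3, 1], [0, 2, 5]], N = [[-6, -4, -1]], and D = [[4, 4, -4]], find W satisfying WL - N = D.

WL = D + N = [[-2, 0, -5]].
Right-multiplying both sides by L⁻¹ gives W = (D + N)L⁻¹.
det L = 6; the adjugate gives L⁻¹ = [[13/6, -1/2, 11/6], [5/3, 0, 4/3], [-2/3, 0, -1/3]].
W = (D + N)L⁻¹ = [[-1, 1, -2]].

W = [[-1, 1, -2]]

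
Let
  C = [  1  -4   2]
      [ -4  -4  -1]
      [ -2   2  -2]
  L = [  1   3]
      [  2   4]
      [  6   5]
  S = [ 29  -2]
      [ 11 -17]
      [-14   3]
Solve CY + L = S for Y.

Y = [[2, 5], [-5, 1], [3, -3]]

CY = S − L = [[28, -5], [9, -21], [-20, -2]].
C is on the left of Y, so left-multiply by C⁻¹: Y = C⁻¹(S − L).
det C = 2, so C⁻¹ = [[5, -2, 6], [-3, 1, -7/2], [-8, 3, -10]].
Y = C⁻¹(S − L) = [[2, 5], [-5, 1], [3, -3]].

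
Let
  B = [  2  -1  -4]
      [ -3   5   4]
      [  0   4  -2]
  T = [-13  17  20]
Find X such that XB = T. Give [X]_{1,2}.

Since B sits to the right of X, X = TB⁻¹.
det B = 2, so B⁻¹ = [[-13, -9, 8], [-3, -2, 2], [-6, -4, 7/2]].
X = TB⁻¹ = [[-13, 17, 20]] · [[-13, -9, 8], [-3, -2, 2], [-6, -4, 7/2]] = [[-2, 3, 0]].

3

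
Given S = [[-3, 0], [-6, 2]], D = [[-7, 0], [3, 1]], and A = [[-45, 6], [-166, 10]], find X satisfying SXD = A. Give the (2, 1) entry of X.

5

Isolating X: multiply by S⁻¹ from the left and D⁻¹ from the right, so X = S⁻¹AD⁻¹.
det S = -6, so S⁻¹ = [[-1/3, 0], [-1, 1/2]].
det D = -7, so D⁻¹ = [[-1/7, 0], [3/7, 1]].
S⁻¹A = [[15, -2], [-38, -1]].
X = (S⁻¹A)D⁻¹ = [[-3, -2], [5, -1]].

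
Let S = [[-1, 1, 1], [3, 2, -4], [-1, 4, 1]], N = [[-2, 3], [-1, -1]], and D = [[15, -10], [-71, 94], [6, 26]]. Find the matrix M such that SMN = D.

M = [[5, -3], [3, -3], [-3, -5]]

M = S⁻¹DN⁻¹ (apply S⁻¹ on the left and N⁻¹ on the right).
det S = -3, so S⁻¹ = [[-6, -1, 2], [-1/3, 0, 1/3], [-14/3, -1, 5/3]].
N has determinant 5; N⁻¹ = [[-1/5, -3/5], [1/5, -2/5]].
S⁻¹D = [[-7, 18], [-3, 12], [11, -4]].
M = (S⁻¹D)N⁻¹ = [[5, -3], [3, -3], [-3, -5]].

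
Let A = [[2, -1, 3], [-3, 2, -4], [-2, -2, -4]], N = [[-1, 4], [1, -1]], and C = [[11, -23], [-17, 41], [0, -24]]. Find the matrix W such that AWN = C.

W = A⁻¹CN⁻¹ (apply A⁻¹ on the left and N⁻¹ on the right).
det A = 2, so A⁻¹ = [[-8, -5, -1], [-2, -1, -1/2], [5, 3, 1/2]].
N has determinant -3; N⁻¹ = [[1/3, 4/3], [1/3, 1/3]].
A⁻¹C = [[-3, 3], [-5, 17], [4, -4]].
W = (A⁻¹C)N⁻¹ = [[0, -3], [4, -1], [0, 4]].

W = [[0, -3], [4, -1], [0, 4]]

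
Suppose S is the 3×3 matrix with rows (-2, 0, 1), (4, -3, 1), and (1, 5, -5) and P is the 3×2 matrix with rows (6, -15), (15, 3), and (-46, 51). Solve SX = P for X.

Left-multiplying both sides by S⁻¹ gives X = S⁻¹P.
S has determinant 3; S⁻¹ = [[10/3, 5/3, 1], [7, 3, 2], [23/3, 10/3, 2]].
X = S⁻¹P = [[10/3, 5/3, 1], [7, 3, 2], [23/3, 10/3, 2]] · [[6, -15], [15, 3], [-46, 51]] = [[-1, 6], [-5, 6], [4, -3]].

X = [[-1, 6], [-5, 6], [4, -3]]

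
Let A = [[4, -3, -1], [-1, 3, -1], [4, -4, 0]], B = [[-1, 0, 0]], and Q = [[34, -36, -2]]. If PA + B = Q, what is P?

PA = Q − B = [[35, -36, -2]].
Since A sits to the right of P, P = (Q − B)A⁻¹.
A has determinant 4; A⁻¹ = [[-1, 1, 3/2], [-1, 1, 5/4], [-2, 1, 9/4]].
P = (Q − B)A⁻¹ = [[5, -3, 3]].

P = [[5, -3, 3]]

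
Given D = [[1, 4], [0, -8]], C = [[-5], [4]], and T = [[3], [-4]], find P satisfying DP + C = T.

P = [[4], [1]]

DP = T − C = [[8], [-8]].
Left-multiplying both sides by D⁻¹ gives P = D⁻¹(T − C).
D has determinant -8; D⁻¹ = [[1, 1/2], [0, -1/8]].
P = D⁻¹(T − C) = [[4], [1]].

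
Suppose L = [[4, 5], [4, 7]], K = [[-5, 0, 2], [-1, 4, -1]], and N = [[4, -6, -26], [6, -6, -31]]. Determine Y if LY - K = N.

LY = N + K = [[-1, -6, -24], [5, -2, -32]].
Since L multiplies Y on the left, Y = L⁻¹(N + K).
det L = 8, so L⁻¹ = [[7/8, -5/8], [-1/2, 1/2]].
Y = L⁻¹(N + K) = [[-4, -4, -1], [3, 2, -4]].

Y = [[-4, -4, -1], [3, 2, -4]]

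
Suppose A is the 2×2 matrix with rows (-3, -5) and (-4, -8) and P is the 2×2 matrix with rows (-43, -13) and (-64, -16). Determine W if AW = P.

W = [[6, 6], [5, -1]]

Since A multiplies W on the left, W = A⁻¹P.
A has determinant 4; A⁻¹ = [[-2, 5/4], [1, -3/4]].
W = A⁻¹P = [[-2, 5/4], [1, -3/4]] · [[-43, -13], [-64, -16]] = [[6, 6], [5, -1]].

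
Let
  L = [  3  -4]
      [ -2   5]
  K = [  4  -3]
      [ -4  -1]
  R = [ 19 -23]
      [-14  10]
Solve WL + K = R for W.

W = [[5, 0], [-4, -1]]

WL = R − K = [[15, -20], [-10, 11]].
L is on the right of W, so right-multiply by L⁻¹: W = (R − K)L⁻¹.
det L = 7; the adjugate gives L⁻¹ = [[5/7, 4/7], [2/7, 3/7]].
W = (R − K)L⁻¹ = [[5, 0], [-4, -1]].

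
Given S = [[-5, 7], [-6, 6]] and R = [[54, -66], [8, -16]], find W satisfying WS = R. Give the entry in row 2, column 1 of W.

-4

Right-multiplying both sides by S⁻¹ gives W = RS⁻¹.
det S = 12, so S⁻¹ = [[1/2, -7/12], [1/2, -5/12]].
W = RS⁻¹ = [[54, -66], [8, -16]] · [[1/2, -7/12], [1/2, -5/12]] = [[-6, -4], [-4, 2]].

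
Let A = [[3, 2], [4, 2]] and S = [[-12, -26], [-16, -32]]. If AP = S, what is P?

A is on the left of P, so left-multiply by A⁻¹: P = A⁻¹S.
A has determinant -2; A⁻¹ = [[-1, 1], [2, -3/2]].
P = A⁻¹S = [[-1, 1], [2, -3/2]] · [[-12, -26], [-16, -32]] = [[-4, -6], [0, -4]].

P = [[-4, -6], [0, -4]]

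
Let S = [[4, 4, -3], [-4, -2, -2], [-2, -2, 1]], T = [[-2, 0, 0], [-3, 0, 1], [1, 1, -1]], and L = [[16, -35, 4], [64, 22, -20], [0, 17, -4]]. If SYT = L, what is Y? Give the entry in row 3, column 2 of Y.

5

Left-multiply by S⁻¹ and right-multiply by T⁻¹: Y = S⁻¹LT⁻¹.
det S = -4; the adjugate gives S⁻¹ = [[3/2, -1/2, 7/2], [-2, 1/2, -5], [-1, 0, -2]].
det T = 2, so T⁻¹ = [[-1/2, 0, 0], [-1, 1, 1], [-3/2, 1, 0]].
S⁻¹L = [[-8, -4, 2], [0, -4, 2], [-16, 1, 4]].
Y = (S⁻¹L)T⁻¹ = [[5, -2, -4], [1, -2, -4], [1, 5, 1]].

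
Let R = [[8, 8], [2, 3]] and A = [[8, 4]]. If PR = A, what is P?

Right-multiplying both sides by R⁻¹ gives P = AR⁻¹.
det R = 8, so R⁻¹ = [[3/8, -1], [-1/4, 1]].
P = AR⁻¹ = [[8, 4]] · [[3/8, -1], [-1/4, 1]] = [[2, -4]].

P = [[2, -4]]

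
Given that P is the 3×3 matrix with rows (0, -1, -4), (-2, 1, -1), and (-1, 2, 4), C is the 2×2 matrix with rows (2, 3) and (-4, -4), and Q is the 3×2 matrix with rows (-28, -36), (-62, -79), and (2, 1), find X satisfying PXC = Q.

X = P⁻¹QC⁻¹ (apply P⁻¹ on the left and C⁻¹ on the right).
det P = 3; the adjugate gives P⁻¹ = [[2, -4/3, 5/3], [3, -4/3, 8/3], [-1, 1/3, -2/3]].
det C = 4, so C⁻¹ = [[-1, -3/4], [1, 1/2]].
P⁻¹Q = [[30, 35], [4, 0], [6, 9]].
X = (P⁻¹Q)C⁻¹ = [[5, -5], [-4, -3], [3, 0]].

X = [[5, -5], [-4, -3], [3, 0]]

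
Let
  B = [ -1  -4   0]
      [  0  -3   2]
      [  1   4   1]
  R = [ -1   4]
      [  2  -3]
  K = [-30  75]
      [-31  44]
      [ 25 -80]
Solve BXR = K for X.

Isolating X: multiply by B⁻¹ from the left and R⁻¹ from the right, so X = B⁻¹KR⁻¹.
det B = 3, so B⁻¹ = [[-11/3, 4/3, -8/3], [2/3, -1/3, 2/3], [1, 0, 1]].
det R = -5, so R⁻¹ = [[3/5, 4/5], [2/5, 1/5]].
B⁻¹K = [[2, -3], [7, -18], [-5, -5]].
X = (B⁻¹K)R⁻¹ = [[0, 1], [-3, 2], [-5, -5]].

X = [[0, 1], [-3, 2], [-5, -5]]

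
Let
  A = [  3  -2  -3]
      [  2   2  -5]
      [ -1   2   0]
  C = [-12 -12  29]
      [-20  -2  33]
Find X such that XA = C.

Right-multiplying both sides by A⁻¹ gives X = CA⁻¹.
det A = 2, so A⁻¹ = [[5, -3, 8], [5/2, -3/2, 9/2], [3, -2, 5]].
X = CA⁻¹ = [[-12, -12, 29], [-20, -2, 33]] · [[5, -3, 8], [5/2, -3/2, 9/2], [3, -2, 5]] = [[-3, -4, -5], [-6, -3, -4]].

X = [[-3, -4, -5], [-6, -3, -4]]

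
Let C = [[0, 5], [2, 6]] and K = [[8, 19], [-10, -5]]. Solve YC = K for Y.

C is on the right of Y, so right-multiply by C⁻¹: Y = KC⁻¹.
det C = -10, so C⁻¹ = [[-3/5, 1/2], [1/5, 0]].
Y = KC⁻¹ = [[8, 19], [-10, -5]] · [[-3/5, 1/2], [1/5, 0]] = [[-1, 4], [5, -5]].

Y = [[-1, 4], [5, -5]]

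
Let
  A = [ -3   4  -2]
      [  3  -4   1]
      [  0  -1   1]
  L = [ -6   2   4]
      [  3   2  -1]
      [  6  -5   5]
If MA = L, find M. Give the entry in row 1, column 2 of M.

-2

A is on the right of M, so right-multiply by A⁻¹: M = LA⁻¹.
det A = 3; the adjugate gives A⁻¹ = [[-1, -2/3, -4/3], [-1, -1, -1], [-1, -1, 0]].
M = LA⁻¹ = [[-6, 2, 4], [3, 2, -1], [6, -5, 5]] · [[-1, -2/3, -4/3], [-1, -1, -1], [-1, -1, 0]] = [[0, -2, 6], [-4, -3, -6], [-6, -4, -3]].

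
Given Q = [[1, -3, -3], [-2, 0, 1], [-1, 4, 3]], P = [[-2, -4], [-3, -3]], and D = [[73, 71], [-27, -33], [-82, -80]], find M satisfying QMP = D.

M = Q⁻¹DP⁻¹ (apply Q⁻¹ on the left and P⁻¹ on the right).
det Q = 5, so Q⁻¹ = [[-4/5, -3/5, -3/5], [1, 0, 1], [-8/5, -1/5, -6/5]].
P has determinant -6; P⁻¹ = [[1/2, -2/3], [-1/2, 1/3]].
Q⁻¹D = [[7, 11], [-9, -9], [-13, -11]].
M = (Q⁻¹D)P⁻¹ = [[-2, -1], [0, 3], [-1, 5]].

M = [[-2, -1], [0, 3], [-1, 5]]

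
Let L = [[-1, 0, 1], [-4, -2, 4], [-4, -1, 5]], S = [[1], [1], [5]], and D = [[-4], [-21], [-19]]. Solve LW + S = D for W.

W = [[2], [1], [-3]]

LW = D − S = [[-5], [-22], [-24]].
L is on the left of W, so left-multiply by L⁻¹: W = L⁻¹(D − S).
det L = 2; the adjugate gives L⁻¹ = [[-3, -1/2, 1], [2, -1/2, 0], [-2, -1/2, 1]].
W = L⁻¹(D − S) = [[2], [1], [-3]].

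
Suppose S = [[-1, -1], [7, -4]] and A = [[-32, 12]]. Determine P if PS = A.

P = [[4, -4]]

S is on the right of P, so right-multiply by S⁻¹: P = AS⁻¹.
det S = 11; the adjugate gives S⁻¹ = [[-4/11, 1/11], [-7/11, -1/11]].
P = AS⁻¹ = [[-32, 12]] · [[-4/11, 1/11], [-7/11, -1/11]] = [[4, -4]].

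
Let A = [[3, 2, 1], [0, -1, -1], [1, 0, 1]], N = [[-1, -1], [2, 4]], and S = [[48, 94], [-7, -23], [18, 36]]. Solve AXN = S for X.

X = A⁻¹SN⁻¹ (apply A⁻¹ on the left and N⁻¹ on the right).
A has determinant -4; A⁻¹ = [[1/4, 1/2, 1/4], [1/4, -1/2, -3/4], [-1/4, -1/2, 3/4]].
det N = -2; the adjugate gives N⁻¹ = [[-2, -1/2], [1, 1/2]].
A⁻¹S = [[13, 21], [2, 8], [5, 15]].
X = (A⁻¹S)N⁻¹ = [[-5, 4], [4, 3], [5, 5]].

X = [[-5, 4], [4, 3], [5, 5]]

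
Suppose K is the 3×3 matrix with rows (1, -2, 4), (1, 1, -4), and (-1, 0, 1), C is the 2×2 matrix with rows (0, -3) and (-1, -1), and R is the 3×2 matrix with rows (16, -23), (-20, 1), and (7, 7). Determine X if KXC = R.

X = [[1, 4], [-4, 4], [1, -3]]

Isolating X: multiply by K⁻¹ from the left and C⁻¹ from the right, so X = K⁻¹RC⁻¹.
det K = -1; the adjugate gives K⁻¹ = [[-1, -2, -4], [-3, -5, -8], [-1, -2, -3]].
C has determinant -3; C⁻¹ = [[1/3, -1], [-1/3, 0]].
K⁻¹R = [[-4, -7], [-4, 8], [3, 0]].
X = (K⁻¹R)C⁻¹ = [[1, 4], [-4, 4], [1, -3]].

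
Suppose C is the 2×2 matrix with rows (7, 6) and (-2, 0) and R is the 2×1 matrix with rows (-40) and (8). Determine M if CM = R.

Since C multiplies M on the left, M = C⁻¹R.
det C = 12, so C⁻¹ = [[0, -1/2], [1/6, 7/12]].
M = C⁻¹R = [[0, -1/2], [1/6, 7/12]] · [[-40], [8]] = [[-4], [-2]].

M = [[-4], [-2]]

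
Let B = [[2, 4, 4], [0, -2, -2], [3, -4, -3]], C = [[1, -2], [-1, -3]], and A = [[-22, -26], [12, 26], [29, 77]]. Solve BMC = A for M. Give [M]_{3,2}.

Left-multiply by B⁻¹ and right-multiply by C⁻¹: M = B⁻¹AC⁻¹.
det B = -4; the adjugate gives B⁻¹ = [[1/2, 1, 0], [3/2, 9/2, -1], [-3/2, -5, 1]].
det C = -5; the adjugate gives C⁻¹ = [[3/5, -2/5], [-1/5, -1/5]].
B⁻¹A = [[1, 13], [-8, 1], [2, -14]].
M = (B⁻¹A)C⁻¹ = [[-2, -3], [-5, 3], [4, 2]].

2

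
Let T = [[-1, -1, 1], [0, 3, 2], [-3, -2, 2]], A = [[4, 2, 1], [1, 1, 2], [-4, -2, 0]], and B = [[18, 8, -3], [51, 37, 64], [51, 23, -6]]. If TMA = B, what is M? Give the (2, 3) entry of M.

Isolating M: multiply by T⁻¹ from the left and A⁻¹ from the right, so M = T⁻¹BA⁻¹.
T has determinant 5; T⁻¹ = [[2, 0, -1], [-6/5, 1/5, 2/5], [9/5, 1/5, -3/5]].
A has determinant 2; A⁻¹ = [[2, -1, 3/2], [-4, 2, -7/2], [1, 0, 1]].
T⁻¹B = [[-15, -7, 0], [9, 7, 14], [12, 8, 11]].
M = (T⁻¹B)A⁻¹ = [[-2, 1, 2], [4, 5, 3], [3, 4, 1]].

3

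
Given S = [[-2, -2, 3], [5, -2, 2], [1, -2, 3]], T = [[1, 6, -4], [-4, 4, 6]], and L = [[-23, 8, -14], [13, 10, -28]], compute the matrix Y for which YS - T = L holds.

Y = [[1, -3, -5], [-4, 1, -4]]

YS = L + T = [[-22, 14, -18], [9, 14, -22]].
S is on the right of Y, so right-multiply by S⁻¹: Y = (L + T)S⁻¹.
S has determinant 6; S⁻¹ = [[-1/3, 0, 1/3], [-13/6, -3/2, 19/6], [-4/3, -1, 7/3]].
Y = (L + T)S⁻¹ = [[1, -3, -5], [-4, 1, -4]].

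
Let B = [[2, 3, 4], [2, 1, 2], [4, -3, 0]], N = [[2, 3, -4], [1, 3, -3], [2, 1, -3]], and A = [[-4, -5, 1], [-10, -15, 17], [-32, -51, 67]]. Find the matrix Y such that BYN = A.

Y = [[-4, 0, 0], [-2, 2, 1], [-5, 5, 4]]

Y = B⁻¹AN⁻¹ (apply B⁻¹ on the left and N⁻¹ on the right).
B has determinant -4; B⁻¹ = [[-3/2, 3, -1/2], [-2, 4, -1], [5/2, -9/2, 1]].
det N = -1, so N⁻¹ = [[6, -5, -3], [3, -2, -2], [5, -4, -3]].
B⁻¹A = [[-8, -12, 16], [0, 1, -1], [3, 4, -7]].
Y = (B⁻¹A)N⁻¹ = [[-4, 0, 0], [-2, 2, 1], [-5, 5, 4]].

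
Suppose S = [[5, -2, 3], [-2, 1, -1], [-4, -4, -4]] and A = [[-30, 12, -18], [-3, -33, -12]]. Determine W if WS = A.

W = [[-6, 0, 0], [3, -3, 6]]

Since S sits to the right of W, W = AS⁻¹.
S has determinant 4; S⁻¹ = [[-2, -5, -1/4], [-1, -2, -1/4], [3, 7, 1/4]].
W = AS⁻¹ = [[-30, 12, -18], [-3, -33, -12]] · [[-2, -5, -1/4], [-1, -2, -1/4], [3, 7, 1/4]] = [[-6, 0, 0], [3, -3, 6]].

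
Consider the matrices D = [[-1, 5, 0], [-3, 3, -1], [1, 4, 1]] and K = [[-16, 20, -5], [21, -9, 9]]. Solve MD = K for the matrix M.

Right-multiplying both sides by D⁻¹ gives M = KD⁻¹.
det D = 3, so D⁻¹ = [[7/3, -5/3, -5/3], [2/3, -1/3, -1/3], [-5, 3, 4]].
M = KD⁻¹ = [[-16, 20, -5], [21, -9, 9]] · [[7/3, -5/3, -5/3], [2/3, -1/3, -1/3], [-5, 3, 4]] = [[1, 5, 0], [-2, -5, 4]].

M = [[1, 5, 0], [-2, -5, 4]]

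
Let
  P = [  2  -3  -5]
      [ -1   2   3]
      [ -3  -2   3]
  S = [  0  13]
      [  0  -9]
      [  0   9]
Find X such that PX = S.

X = [[0, -3], [0, -3], [0, -2]]

P is on the left of X, so left-multiply by P⁻¹: X = P⁻¹S.
P has determinant 2; P⁻¹ = [[6, 19/2, 1/2], [-3, -9/2, -1/2], [4, 13/2, 1/2]].
X = P⁻¹S = [[6, 19/2, 1/2], [-3, -9/2, -1/2], [4, 13/2, 1/2]] · [[0, 13], [0, -9], [0, 9]] = [[0, -3], [0, -3], [0, -2]].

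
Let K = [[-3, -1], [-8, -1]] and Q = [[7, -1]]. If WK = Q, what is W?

W = [[3, -2]]

K is on the right of W, so right-multiply by K⁻¹: W = QK⁻¹.
K has determinant -5; K⁻¹ = [[1/5, -1/5], [-8/5, 3/5]].
W = QK⁻¹ = [[7, -1]] · [[1/5, -1/5], [-8/5, 3/5]] = [[3, -2]].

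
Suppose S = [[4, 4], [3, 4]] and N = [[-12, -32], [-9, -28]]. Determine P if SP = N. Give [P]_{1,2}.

Left-multiplying both sides by S⁻¹ gives P = S⁻¹N.
S has determinant 4; S⁻¹ = [[1, -1], [-3/4, 1]].
P = S⁻¹N = [[1, -1], [-3/4, 1]] · [[-12, -32], [-9, -28]] = [[-3, -4], [0, -4]].

-4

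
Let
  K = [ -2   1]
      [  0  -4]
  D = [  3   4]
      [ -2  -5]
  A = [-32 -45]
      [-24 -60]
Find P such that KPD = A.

P = [[5, -2], [0, -3]]

Isolating P: multiply by K⁻¹ from the left and D⁻¹ from the right, so P = K⁻¹AD⁻¹.
det K = 8, so K⁻¹ = [[-1/2, -1/8], [0, -1/4]].
D has determinant -7; D⁻¹ = [[5/7, 4/7], [-2/7, -3/7]].
K⁻¹A = [[19, 30], [6, 15]].
P = (K⁻¹A)D⁻¹ = [[5, -2], [0, -3]].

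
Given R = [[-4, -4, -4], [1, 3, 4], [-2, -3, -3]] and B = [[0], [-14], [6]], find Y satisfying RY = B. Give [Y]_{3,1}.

-2

Left-multiplying both sides by R⁻¹ gives Y = R⁻¹B.
det R = -4; the adjugate gives R⁻¹ = [[-3/4, 0, 1], [5/4, -1, -3], [-3/4, 1, 2]].
Y = R⁻¹B = [[-3/4, 0, 1], [5/4, -1, -3], [-3/4, 1, 2]] · [[0], [-14], [6]] = [[6], [-4], [-2]].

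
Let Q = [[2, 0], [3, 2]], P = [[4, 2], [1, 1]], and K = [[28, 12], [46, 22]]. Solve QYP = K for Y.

Y = [[4, -2], [0, 2]]

Left-multiply by Q⁻¹ and right-multiply by P⁻¹: Y = Q⁻¹KP⁻¹.
det Q = 4; the adjugate gives Q⁻¹ = [[1/2, 0], [-3/4, 1/2]].
P has determinant 2; P⁻¹ = [[1/2, -1], [-1/2, 2]].
Q⁻¹K = [[14, 6], [2, 2]].
Y = (Q⁻¹K)P⁻¹ = [[4, -2], [0, 2]].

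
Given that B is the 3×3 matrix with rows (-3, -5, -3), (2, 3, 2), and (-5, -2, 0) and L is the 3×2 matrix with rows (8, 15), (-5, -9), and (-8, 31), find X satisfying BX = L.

X = [[2, -5], [-1, -3], [-3, 5]]

Since B multiplies X on the left, X = B⁻¹L.
B has determinant 5; B⁻¹ = [[4/5, 6/5, -1/5], [-2, -3, 0], [11/5, 19/5, 1/5]].
X = B⁻¹L = [[4/5, 6/5, -1/5], [-2, -3, 0], [11/5, 19/5, 1/5]] · [[8, 15], [-5, -9], [-8, 31]] = [[2, -5], [-1, -3], [-3, 5]].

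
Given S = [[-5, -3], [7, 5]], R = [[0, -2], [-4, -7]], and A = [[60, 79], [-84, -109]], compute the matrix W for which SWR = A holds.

W = [[-2, 3], [-1, 0]]

W = S⁻¹AR⁻¹ (apply S⁻¹ on the left and R⁻¹ on the right).
det S = -4, so S⁻¹ = [[-5/4, -3/4], [7/4, 5/4]].
det R = -8; the adjugate gives R⁻¹ = [[7/8, -1/4], [-1/2, 0]].
S⁻¹A = [[-12, -17], [0, 2]].
W = (S⁻¹A)R⁻¹ = [[-2, 3], [-1, 0]].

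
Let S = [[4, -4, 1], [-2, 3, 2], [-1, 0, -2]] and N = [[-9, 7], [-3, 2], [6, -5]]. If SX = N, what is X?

Since S multiplies X on the left, X = S⁻¹N.
det S = 3; the adjugate gives S⁻¹ = [[-2, -8/3, -11/3], [-2, -7/3, -10/3], [1, 4/3, 4/3]].
X = S⁻¹N = [[-2, -8/3, -11/3], [-2, -7/3, -10/3], [1, 4/3, 4/3]] · [[-9, 7], [-3, 2], [6, -5]] = [[4, -1], [5, -2], [-5, 3]].

X = [[4, -1], [5, -2], [-5, 3]]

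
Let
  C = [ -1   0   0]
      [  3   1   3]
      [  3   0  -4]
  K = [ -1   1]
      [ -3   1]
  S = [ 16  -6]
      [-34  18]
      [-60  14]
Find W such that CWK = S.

W = C⁻¹SK⁻¹ (apply C⁻¹ on the left and K⁻¹ on the right).
det C = 4; the adjugate gives C⁻¹ = [[-1, 0, 0], [21/4, 1, 3/4], [-3/4, 0, -1/4]].
det K = 2, so K⁻¹ = [[1/2, -1/2], [3/2, -1/2]].
C⁻¹S = [[-16, 6], [5, -3], [3, 1]].
W = (C⁻¹S)K⁻¹ = [[1, 5], [-2, -1], [3, -2]].

W = [[1, 5], [-2, -1], [3, -2]]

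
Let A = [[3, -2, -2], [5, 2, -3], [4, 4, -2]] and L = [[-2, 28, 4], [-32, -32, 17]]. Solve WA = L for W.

W = [[-6, 0, 4], [3, -5, -4]]

A is on the right of W, so right-multiply by A⁻¹: W = LA⁻¹.
det A = 4, so A⁻¹ = [[2, -3, 5/2], [-1/2, 1/2, -1/4], [3, -5, 4]].
W = LA⁻¹ = [[-2, 28, 4], [-32, -32, 17]] · [[2, -3, 5/2], [-1/2, 1/2, -1/4], [3, -5, 4]] = [[-6, 0, 4], [3, -5, -4]].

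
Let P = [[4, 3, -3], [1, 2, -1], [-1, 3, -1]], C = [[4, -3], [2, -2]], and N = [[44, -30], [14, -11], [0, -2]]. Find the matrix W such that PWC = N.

W = [[2, 0], [-1, 3], [-3, 5]]

W = P⁻¹NC⁻¹ (apply P⁻¹ on the left and C⁻¹ on the right).
det P = -5, so P⁻¹ = [[-1/5, 6/5, -3/5], [-2/5, 7/5, -1/5], [-1, 3, -1]].
C has determinant -2; C⁻¹ = [[1, -3/2], [1, -2]].
P⁻¹N = [[8, -6], [2, -3], [-2, -1]].
W = (P⁻¹N)C⁻¹ = [[2, 0], [-1, 3], [-3, 5]].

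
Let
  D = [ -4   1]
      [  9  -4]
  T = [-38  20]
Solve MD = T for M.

Right-multiplying both sides by D⁻¹ gives M = TD⁻¹.
D has determinant 7; D⁻¹ = [[-4/7, -1/7], [-9/7, -4/7]].
M = TD⁻¹ = [[-38, 20]] · [[-4/7, -1/7], [-9/7, -4/7]] = [[-4, -6]].

M = [[-4, -6]]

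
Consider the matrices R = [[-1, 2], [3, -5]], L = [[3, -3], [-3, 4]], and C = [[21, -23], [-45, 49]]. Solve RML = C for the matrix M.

M = [[3, -2], [4, -2]]

Left-multiply by R⁻¹ and right-multiply by L⁻¹: M = R⁻¹CL⁻¹.
det R = -1; the adjugate gives R⁻¹ = [[5, 2], [3, 1]].
L has determinant 3; L⁻¹ = [[4/3, 1], [1, 1]].
R⁻¹C = [[15, -17], [18, -20]].
M = (R⁻¹C)L⁻¹ = [[3, -2], [4, -2]].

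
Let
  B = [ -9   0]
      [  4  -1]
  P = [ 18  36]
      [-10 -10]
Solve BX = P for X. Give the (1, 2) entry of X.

Since B multiplies X on the left, X = B⁻¹P.
det B = 9; the adjugate gives B⁻¹ = [[-1/9, 0], [-4/9, -1]].
X = B⁻¹P = [[-1/9, 0], [-4/9, -1]] · [[18, 36], [-10, -10]] = [[-2, -4], [2, -6]].

-4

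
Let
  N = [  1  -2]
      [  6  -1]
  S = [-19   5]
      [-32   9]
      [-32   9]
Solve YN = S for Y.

Right-multiplying both sides by N⁻¹ gives Y = SN⁻¹.
det N = 11, so N⁻¹ = [[-1/11, 2/11], [-6/11, 1/11]].
Y = SN⁻¹ = [[-19, 5], [-32, 9], [-32, 9]] · [[-1/11, 2/11], [-6/11, 1/11]] = [[-1, -3], [-2, -5], [-2, -5]].

Y = [[-1, -3], [-2, -5], [-2, -5]]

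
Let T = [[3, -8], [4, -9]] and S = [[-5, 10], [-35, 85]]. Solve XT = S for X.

X = [[1, -2], [-5, -5]]

Since T sits to the right of X, X = ST⁻¹.
T has determinant 5; T⁻¹ = [[-9/5, 8/5], [-4/5, 3/5]].
X = ST⁻¹ = [[-5, 10], [-35, 85]] · [[-9/5, 8/5], [-4/5, 3/5]] = [[1, -2], [-5, -5]].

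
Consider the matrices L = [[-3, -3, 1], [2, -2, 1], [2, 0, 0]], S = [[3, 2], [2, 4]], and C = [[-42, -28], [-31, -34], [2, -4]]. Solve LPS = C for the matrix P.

P = L⁻¹CS⁻¹ (apply L⁻¹ on the left and S⁻¹ on the right).
det L = -2; the adjugate gives L⁻¹ = [[0, 0, 1/2], [-1, 1, -5/2], [-2, 3, -6]].
det S = 8; the adjugate gives S⁻¹ = [[1/2, -1/4], [-1/4, 3/8]].
L⁻¹C = [[1, -2], [6, 4], [-21, -22]].
P = (L⁻¹C)S⁻¹ = [[1, -1], [2, 0], [-5, -3]].

P = [[1, -1], [2, 0], [-5, -3]]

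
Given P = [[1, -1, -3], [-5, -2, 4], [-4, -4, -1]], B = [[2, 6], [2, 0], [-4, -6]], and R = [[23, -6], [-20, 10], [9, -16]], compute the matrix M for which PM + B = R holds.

PM = R − B = [[21, -12], [-22, 10], [13, -10]].
Since P multiplies M on the left, M = P⁻¹(R − B).
det P = 3; the adjugate gives P⁻¹ = [[6, 11/3, -10/3], [-7, -13/3, 11/3], [4, 8/3, -7/3]].
M = P⁻¹(R − B) = [[2, -2], [-4, 4], [-5, 2]].

M = [[2, -2], [-4, 4], [-5, 2]]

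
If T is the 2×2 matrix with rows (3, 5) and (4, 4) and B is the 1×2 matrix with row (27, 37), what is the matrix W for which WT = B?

Right-multiplying both sides by T⁻¹ gives W = BT⁻¹.
T has determinant -8; T⁻¹ = [[-1/2, 5/8], [1/2, -3/8]].
W = BT⁻¹ = [[27, 37]] · [[-1/2, 5/8], [1/2, -3/8]] = [[5, 3]].

W = [[5, 3]]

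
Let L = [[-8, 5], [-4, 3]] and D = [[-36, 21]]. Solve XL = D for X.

X = [[6, -3]]

L is on the right of X, so right-multiply by L⁻¹: X = DL⁻¹.
det L = -4, so L⁻¹ = [[-3/4, 5/4], [-1, 2]].
X = DL⁻¹ = [[-36, 21]] · [[-3/4, 5/4], [-1, 2]] = [[6, -3]].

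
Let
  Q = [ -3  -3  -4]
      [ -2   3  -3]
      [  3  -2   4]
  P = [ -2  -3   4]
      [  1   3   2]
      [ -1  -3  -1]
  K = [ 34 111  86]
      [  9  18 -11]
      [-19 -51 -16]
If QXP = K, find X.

Left-multiply by Q⁻¹ and right-multiply by P⁻¹: X = Q⁻¹KP⁻¹.
det Q = 5, so Q⁻¹ = [[6/5, 4, 21/5], [-1/5, 0, -1/5], [-1, -3, -3]].
P has determinant -3; P⁻¹ = [[-1, 5, 6], [1/3, -2, -8/3], [0, 1, 1]].
Q⁻¹K = [[-3, -9, -8], [-3, -12, -14], [-4, -12, -5]].
X = (Q⁻¹K)P⁻¹ = [[0, -5, -2], [-1, -5, 0], [0, -1, 3]].

X = [[0, -5, -2], [-1, -5, 0], [0, -1, 3]]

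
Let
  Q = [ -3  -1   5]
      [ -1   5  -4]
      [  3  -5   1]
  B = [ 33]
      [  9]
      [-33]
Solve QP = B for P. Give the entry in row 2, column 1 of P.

6

Since Q multiplies P on the left, P = Q⁻¹B.
det Q = 6, so Q⁻¹ = [[-5/2, -4, -7/2], [-11/6, -3, -17/6], [-5/3, -3, -8/3]].
P = Q⁻¹B = [[-5/2, -4, -7/2], [-11/6, -3, -17/6], [-5/3, -3, -8/3]] · [[33], [9], [-33]] = [[-3], [6], [6]].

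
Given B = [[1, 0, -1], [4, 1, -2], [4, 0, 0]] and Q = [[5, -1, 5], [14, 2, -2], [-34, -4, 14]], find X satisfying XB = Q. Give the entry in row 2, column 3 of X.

B is on the right of X, so right-multiply by B⁻¹: X = QB⁻¹.
B has determinant 4; B⁻¹ = [[0, 0, 1/4], [-2, 1, -1/2], [-1, 0, 1/4]].
X = QB⁻¹ = [[5, -1, 5], [14, 2, -2], [-34, -4, 14]] · [[0, 0, 1/4], [-2, 1, -1/2], [-1, 0, 1/4]] = [[-3, -1, 3], [-2, 2, 2], [-6, -4, -3]].

2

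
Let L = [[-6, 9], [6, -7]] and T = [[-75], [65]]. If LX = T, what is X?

X = [[5], [-5]]

L is on the left of X, so left-multiply by L⁻¹: X = L⁻¹T.
det L = -12; the adjugate gives L⁻¹ = [[7/12, 3/4], [1/2, 1/2]].
X = L⁻¹T = [[7/12, 3/4], [1/2, 1/2]] · [[-75], [65]] = [[5], [-5]].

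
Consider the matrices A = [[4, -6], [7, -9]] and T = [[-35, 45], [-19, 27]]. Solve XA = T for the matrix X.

Since A sits to the right of X, X = TA⁻¹.
A has determinant 6; A⁻¹ = [[-3/2, 1], [-7/6, 2/3]].
X = TA⁻¹ = [[-35, 45], [-19, 27]] · [[-3/2, 1], [-7/6, 2/3]] = [[0, -5], [-3, -1]].

X = [[0, -5], [-3, -1]]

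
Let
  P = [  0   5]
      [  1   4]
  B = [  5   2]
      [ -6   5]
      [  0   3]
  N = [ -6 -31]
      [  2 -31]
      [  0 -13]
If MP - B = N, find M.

M = [[-5, -1], [-2, -4], [-2, 0]]

MP = N + B = [[-1, -29], [-4, -26], [0, -10]].
Since P sits to the right of M, M = (N + B)P⁻¹.
det P = -5, so P⁻¹ = [[-4/5, 1], [1/5, 0]].
M = (N + B)P⁻¹ = [[-5, -1], [-2, -4], [-2, 0]].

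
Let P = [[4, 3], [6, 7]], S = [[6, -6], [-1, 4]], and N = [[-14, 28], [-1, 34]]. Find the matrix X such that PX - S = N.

PX = N + S = [[-8, 22], [-2, 38]].
Since P multiplies X on the left, X = P⁻¹(N + S).
det P = 10; the adjugate gives P⁻¹ = [[7/10, -3/10], [-3/5, 2/5]].
X = P⁻¹(N + S) = [[-5, 4], [4, 2]].

X = [[-5, 4], [4, 2]]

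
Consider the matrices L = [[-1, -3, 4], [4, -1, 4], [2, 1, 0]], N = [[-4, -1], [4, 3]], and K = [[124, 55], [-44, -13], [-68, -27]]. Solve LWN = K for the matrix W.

Left-multiply by L⁻¹ and right-multiply by N⁻¹: W = L⁻¹KN⁻¹.
det L = 4, so L⁻¹ = [[-1, 1, -2], [2, -2, 5], [3/2, -5/4, 13/4]].
N has determinant -8; N⁻¹ = [[-3/8, -1/8], [1/2, 1/2]].
L⁻¹K = [[-32, -14], [-4, 1], [20, 11]].
W = (L⁻¹K)N⁻¹ = [[5, -3], [2, 1], [-2, 3]].

W = [[5, -3], [2, 1], [-2, 3]]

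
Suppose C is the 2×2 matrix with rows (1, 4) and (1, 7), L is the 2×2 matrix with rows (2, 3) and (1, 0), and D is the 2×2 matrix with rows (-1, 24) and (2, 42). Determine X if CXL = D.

X = C⁻¹DL⁻¹ (apply C⁻¹ on the left and L⁻¹ on the right).
det C = 3, so C⁻¹ = [[7/3, -4/3], [-1/3, 1/3]].
det L = -3, so L⁻¹ = [[0, 1], [1/3, -2/3]].
C⁻¹D = [[-5, 0], [1, 6]].
X = (C⁻¹D)L⁻¹ = [[0, -5], [2, -3]].

X = [[0, -5], [2, -3]]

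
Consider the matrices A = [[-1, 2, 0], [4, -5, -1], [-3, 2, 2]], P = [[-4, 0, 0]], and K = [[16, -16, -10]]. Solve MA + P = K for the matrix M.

MA = K − P = [[20, -16, -10]].
Right-multiplying both sides by A⁻¹ gives M = (K − P)A⁻¹.
det A = -2, so A⁻¹ = [[4, 2, 1], [5/2, 1, 1/2], [7/2, 2, 3/2]].
M = (K − P)A⁻¹ = [[5, 4, -3]].

M = [[5, 4, -3]]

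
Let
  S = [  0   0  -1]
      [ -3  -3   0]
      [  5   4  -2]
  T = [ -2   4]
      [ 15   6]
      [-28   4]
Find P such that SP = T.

Left-multiplying both sides by S⁻¹ gives P = S⁻¹T.
S has determinant -3; S⁻¹ = [[-2, 4/3, 1], [2, -5/3, -1], [-1, 0, 0]].
P = S⁻¹T = [[-2, 4/3, 1], [2, -5/3, -1], [-1, 0, 0]] · [[-2, 4], [15, 6], [-28, 4]] = [[-4, 4], [-1, -6], [2, -4]].

P = [[-4, 4], [-1, -6], [2, -4]]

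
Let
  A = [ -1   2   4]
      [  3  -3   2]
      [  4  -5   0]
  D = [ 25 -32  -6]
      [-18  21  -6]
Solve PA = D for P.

P = [[-2, 1, 5], [-1, -1, -4]]

Right-multiplying both sides by A⁻¹ gives P = DA⁻¹.
A has determinant -6; A⁻¹ = [[-5/3, 10/3, -8/3], [-4/3, 8/3, -7/3], [1/2, -1/2, 1/2]].
P = DA⁻¹ = [[25, -32, -6], [-18, 21, -6]] · [[-5/3, 10/3, -8/3], [-4/3, 8/3, -7/3], [1/2, -1/2, 1/2]] = [[-2, 1, 5], [-1, -1, -4]].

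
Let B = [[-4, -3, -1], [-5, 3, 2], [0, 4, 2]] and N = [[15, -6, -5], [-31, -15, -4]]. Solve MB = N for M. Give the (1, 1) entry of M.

-5

B is on the right of M, so right-multiply by B⁻¹: M = NB⁻¹.
det B = -2, so B⁻¹ = [[1, -1, 3/2], [-5, 4, -13/2], [10, -8, 27/2]].
M = NB⁻¹ = [[15, -6, -5], [-31, -15, -4]] · [[1, -1, 3/2], [-5, 4, -13/2], [10, -8, 27/2]] = [[-5, 1, -6], [4, 3, -3]].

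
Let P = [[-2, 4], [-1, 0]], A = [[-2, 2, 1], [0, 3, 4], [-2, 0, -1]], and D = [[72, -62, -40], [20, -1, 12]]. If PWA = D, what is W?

W = P⁻¹DA⁻¹ (apply P⁻¹ on the left and A⁻¹ on the right).
det P = 4, so P⁻¹ = [[0, -1], [1/4, -1/2]].
det A = -4; the adjugate gives A⁻¹ = [[3/4, -1/2, -5/4], [2, -1, -2], [-3/2, 1, 3/2]].
P⁻¹D = [[-20, 1, -12], [8, -15, -16]].
W = (P⁻¹D)A⁻¹ = [[5, -3, 5], [0, -5, -4]].

W = [[5, -3, 5], [0, -5, -4]]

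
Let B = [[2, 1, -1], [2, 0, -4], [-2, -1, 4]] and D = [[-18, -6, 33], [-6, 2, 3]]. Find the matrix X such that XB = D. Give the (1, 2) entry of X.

-3

B is on the right of X, so right-multiply by B⁻¹: X = DB⁻¹.
B has determinant -6; B⁻¹ = [[2/3, 1/2, 2/3], [0, -1, -1], [1/3, 0, 1/3]].
X = DB⁻¹ = [[-18, -6, 33], [-6, 2, 3]] · [[2/3, 1/2, 2/3], [0, -1, -1], [1/3, 0, 1/3]] = [[-1, -3, 5], [-3, -5, -5]].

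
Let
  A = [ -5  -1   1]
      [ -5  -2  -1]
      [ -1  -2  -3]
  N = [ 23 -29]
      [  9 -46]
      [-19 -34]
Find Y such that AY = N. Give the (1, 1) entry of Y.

-5

Left-multiplying both sides by A⁻¹ gives Y = A⁻¹N.
A has determinant 2; A⁻¹ = [[2, -5/2, 3/2], [-7, 8, -5], [4, -9/2, 5/2]].
Y = A⁻¹N = [[2, -5/2, 3/2], [-7, 8, -5], [4, -9/2, 5/2]] · [[23, -29], [9, -46], [-19, -34]] = [[-5, 6], [6, 5], [4, 6]].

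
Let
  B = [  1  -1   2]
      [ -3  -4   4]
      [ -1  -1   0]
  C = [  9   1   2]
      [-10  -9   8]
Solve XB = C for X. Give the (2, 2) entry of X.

3

Since B sits to the right of X, X = CB⁻¹.
det B = 6; the adjugate gives B⁻¹ = [[2/3, -1/3, 2/3], [-2/3, 1/3, -5/3], [-1/6, 1/3, -7/6]].
X = CB⁻¹ = [[9, 1, 2], [-10, -9, 8]] · [[2/3, -1/3, 2/3], [-2/3, 1/3, -5/3], [-1/6, 1/3, -7/6]] = [[5, -2, 2], [-2, 3, -1]].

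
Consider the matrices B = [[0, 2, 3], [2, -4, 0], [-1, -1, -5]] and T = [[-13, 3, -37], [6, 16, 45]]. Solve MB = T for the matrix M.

M = [[-4, -4, 5], [5, 0, -6]]

Right-multiplying both sides by B⁻¹ gives M = TB⁻¹.
B has determinant 2; B⁻¹ = [[10, 7/2, 6], [5, 3/2, 3], [-3, -1, -2]].
M = TB⁻¹ = [[-13, 3, -37], [6, 16, 45]] · [[10, 7/2, 6], [5, 3/2, 3], [-3, -1, -2]] = [[-4, -4, 5], [5, 0, -6]].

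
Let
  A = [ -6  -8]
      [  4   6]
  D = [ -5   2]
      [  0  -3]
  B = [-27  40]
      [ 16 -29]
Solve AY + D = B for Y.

Y = [[1, -5], [2, -1]]

AY = B − D = [[-22, 38], [16, -26]].
Since A multiplies Y on the left, Y = A⁻¹(B − D).
A has determinant -4; A⁻¹ = [[-3/2, -2], [1, 3/2]].
Y = A⁻¹(B − D) = [[1, -5], [2, -1]].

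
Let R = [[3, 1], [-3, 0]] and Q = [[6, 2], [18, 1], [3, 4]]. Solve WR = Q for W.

W = [[2, 0], [1, -5], [4, 3]]

Since R sits to the right of W, W = QR⁻¹.
R has determinant 3; R⁻¹ = [[0, -1/3], [1, 1]].
W = QR⁻¹ = [[6, 2], [18, 1], [3, 4]] · [[0, -1/3], [1, 1]] = [[2, 0], [1, -5], [4, 3]].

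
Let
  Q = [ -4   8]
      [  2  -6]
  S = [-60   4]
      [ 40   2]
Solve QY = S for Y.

Y = [[5, -5], [-5, -2]]

Q is on the left of Y, so left-multiply by Q⁻¹: Y = Q⁻¹S.
det Q = 8, so Q⁻¹ = [[-3/4, -1], [-1/4, -1/2]].
Y = Q⁻¹S = [[-3/4, -1], [-1/4, -1/2]] · [[-60, 4], [40, 2]] = [[5, -5], [-5, -2]].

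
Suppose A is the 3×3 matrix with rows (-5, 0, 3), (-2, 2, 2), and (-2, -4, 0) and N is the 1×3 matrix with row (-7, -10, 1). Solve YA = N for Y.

Right-multiplying both sides by A⁻¹ gives Y = NA⁻¹.
A has determinant -4; A⁻¹ = [[-2, 3, 3/2], [1, -3/2, -1], [-3, 5, 5/2]].
Y = NA⁻¹ = [[-7, -10, 1]] · [[-2, 3, 3/2], [1, -3/2, -1], [-3, 5, 5/2]] = [[1, -1, 2]].

Y = [[1, -1, 2]]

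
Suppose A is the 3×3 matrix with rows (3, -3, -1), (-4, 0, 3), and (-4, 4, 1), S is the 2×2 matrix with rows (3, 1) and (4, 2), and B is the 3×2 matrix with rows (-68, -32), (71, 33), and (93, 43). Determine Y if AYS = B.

Y = [[-5, -2], [-2, 2], [-5, 2]]

Y = A⁻¹BS⁻¹ (apply A⁻¹ on the left and S⁻¹ on the right).
A has determinant 4; A⁻¹ = [[-3, -1/4, -9/4], [-2, -1/4, -5/4], [-4, 0, -3]].
S has determinant 2; S⁻¹ = [[1, -1/2], [-2, 3/2]].
A⁻¹B = [[-23, -9], [2, 2], [-7, -1]].
Y = (A⁻¹B)S⁻¹ = [[-5, -2], [-2, 2], [-5, 2]].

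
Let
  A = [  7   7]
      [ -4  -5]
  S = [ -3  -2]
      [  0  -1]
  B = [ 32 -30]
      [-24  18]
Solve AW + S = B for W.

AW = B − S = [[35, -28], [-24, 19]].
Left-multiplying both sides by A⁻¹ gives W = A⁻¹(B − S).
A has determinant -7; A⁻¹ = [[5/7, 1], [-4/7, -1]].
W = A⁻¹(B − S) = [[1, -1], [4, -3]].

W = [[1, -1], [4, -3]]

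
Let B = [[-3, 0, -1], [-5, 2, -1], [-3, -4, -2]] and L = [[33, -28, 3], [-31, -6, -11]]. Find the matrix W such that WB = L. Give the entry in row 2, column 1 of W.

Right-multiplying both sides by B⁻¹ gives W = LB⁻¹.
det B = -2, so B⁻¹ = [[4, -2, -1], [7/2, -3/2, -1], [-13, 6, 3]].
W = LB⁻¹ = [[33, -28, 3], [-31, -6, -11]] · [[4, -2, -1], [7/2, -3/2, -1], [-13, 6, 3]] = [[-5, -6, 4], [-2, 5, 4]].

-2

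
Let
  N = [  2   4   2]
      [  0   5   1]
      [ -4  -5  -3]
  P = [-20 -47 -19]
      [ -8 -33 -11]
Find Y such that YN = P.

Y = [[2, -5, 6], [-2, -4, 1]]

N is on the right of Y, so right-multiply by N⁻¹: Y = PN⁻¹.
det N = 4; the adjugate gives N⁻¹ = [[-5/2, 1/2, -3/2], [-1, 1/2, -1/2], [5, -3/2, 5/2]].
Y = PN⁻¹ = [[-20, -47, -19], [-8, -33, -11]] · [[-5/2, 1/2, -3/2], [-1, 1/2, -1/2], [5, -3/2, 5/2]] = [[2, -5, 6], [-2, -4, 1]].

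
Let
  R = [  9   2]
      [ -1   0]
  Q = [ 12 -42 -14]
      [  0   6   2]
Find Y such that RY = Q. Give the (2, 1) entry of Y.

R is on the left of Y, so left-multiply by R⁻¹: Y = R⁻¹Q.
R has determinant 2; R⁻¹ = [[0, -1], [1/2, 9/2]].
Y = R⁻¹Q = [[0, -1], [1/2, 9/2]] · [[12, -42, -14], [0, 6, 2]] = [[0, -6, -2], [6, 6, 2]].

6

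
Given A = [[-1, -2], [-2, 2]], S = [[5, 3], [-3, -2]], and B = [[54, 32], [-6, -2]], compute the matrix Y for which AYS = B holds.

Y = [[-2, 2], [-5, -2]]

Isolating Y: multiply by A⁻¹ from the left and S⁻¹ from the right, so Y = A⁻¹BS⁻¹.
A has determinant -6; A⁻¹ = [[-1/3, -1/3], [-1/3, 1/6]].
det S = -1, so S⁻¹ = [[2, 3], [-3, -5]].
A⁻¹B = [[-16, -10], [-19, -11]].
Y = (A⁻¹B)S⁻¹ = [[-2, 2], [-5, -2]].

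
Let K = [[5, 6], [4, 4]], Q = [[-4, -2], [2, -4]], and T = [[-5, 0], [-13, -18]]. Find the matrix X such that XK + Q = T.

XK = T − Q = [[-1, 2], [-15, -14]].
K is on the right of X, so right-multiply by K⁻¹: X = (T − Q)K⁻¹.
det K = -4, so K⁻¹ = [[-1, 3/2], [1, -5/4]].
X = (T − Q)K⁻¹ = [[3, -4], [1, -5]].

X = [[3, -4], [1, -5]]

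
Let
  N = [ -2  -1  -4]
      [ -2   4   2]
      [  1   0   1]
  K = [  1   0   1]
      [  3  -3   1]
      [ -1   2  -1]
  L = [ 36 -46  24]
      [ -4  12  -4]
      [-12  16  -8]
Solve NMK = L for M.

M = N⁻¹LK⁻¹ (apply N⁻¹ on the left and K⁻¹ on the right).
det N = 4, so N⁻¹ = [[1, 1/4, 7/2], [1, 1/2, 3], [-1, -1/4, -5/2]].
det K = 4, so K⁻¹ = [[1/4, 1/2, 3/4], [1/2, 0, 1/2], [3/4, -1/2, -3/4]].
N⁻¹L = [[-7, 13, -5], [-2, 8, -2], [-5, 3, -3]].
M = (N⁻¹L)K⁻¹ = [[1, -1, 5], [2, 0, 4], [-2, -1, 0]].

M = [[1, -1, 5], [2, 0, 4], [-2, -1, 0]]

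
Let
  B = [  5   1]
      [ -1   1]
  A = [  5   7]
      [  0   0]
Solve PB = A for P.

P = [[2, 5], [0, 0]]

B is on the right of P, so right-multiply by B⁻¹: P = AB⁻¹.
det B = 6, so B⁻¹ = [[1/6, -1/6], [1/6, 5/6]].
P = AB⁻¹ = [[5, 7], [0, 0]] · [[1/6, -1/6], [1/6, 5/6]] = [[2, 5], [0, 0]].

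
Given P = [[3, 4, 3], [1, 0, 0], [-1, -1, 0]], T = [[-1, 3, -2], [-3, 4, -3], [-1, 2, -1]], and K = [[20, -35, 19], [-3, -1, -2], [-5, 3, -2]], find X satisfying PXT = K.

X = [[-1, 3, -5], [4, -5, 3], [-4, 3, -4]]

Left-multiply by P⁻¹ and right-multiply by T⁻¹: X = P⁻¹KT⁻¹.
det P = -3, so P⁻¹ = [[0, 1, 0], [0, -1, -1], [1/3, 1/3, 4/3]].
det T = 2; the adjugate gives T⁻¹ = [[1, -1/2, -1/2], [0, -1/2, 3/2], [-1, -1/2, 5/2]].
P⁻¹K = [[-3, -1, -2], [8, -2, 4], [-1, -8, 3]].
X = (P⁻¹K)T⁻¹ = [[-1, 3, -5], [4, -5, 3], [-4, 3, -4]].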